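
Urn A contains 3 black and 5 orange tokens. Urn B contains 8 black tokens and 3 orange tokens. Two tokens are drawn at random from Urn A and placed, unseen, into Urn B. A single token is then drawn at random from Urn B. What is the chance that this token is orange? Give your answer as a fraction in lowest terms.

Condition on how many of the transferred tokens are orange (from Urn A: 5 orange of 8; then Urn B has 13 total).
  0 orange: C(5,0)C(3,2)/C(8,2) = 3/28; then P = 3/13
  1 orange: C(5,1)C(3,1)/C(8,2) = 15/28; then P = 4/13
  2 orange: C(5,2)C(3,0)/C(8,2) = 5/14; then P = 5/13
P(orange from Urn B) = 17/52 ≈ 0.3269.

17/52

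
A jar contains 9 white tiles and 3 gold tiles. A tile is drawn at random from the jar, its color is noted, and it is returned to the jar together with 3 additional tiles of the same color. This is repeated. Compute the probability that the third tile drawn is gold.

Sum over the four possibilities for the first two draws (gold/not-gold each), tracking how the gold count and total change by +3 per draw.
P(third is gold) = 1/4 ≈ 0.2500. (In a Pólya urn every draw has the same marginal probability 3/12.)

1/4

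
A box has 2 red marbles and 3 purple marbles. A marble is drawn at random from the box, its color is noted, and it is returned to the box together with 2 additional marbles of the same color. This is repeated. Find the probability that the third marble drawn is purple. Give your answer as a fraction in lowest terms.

Sum over the four possibilities for the first two draws (purple/not-purple each), tracking how the purple count and total change by +2 per draw.
P(third is purple) = 3/5 ≈ 0.6000. (In a Pólya urn every draw has the same marginal probability 3/5.)

3/5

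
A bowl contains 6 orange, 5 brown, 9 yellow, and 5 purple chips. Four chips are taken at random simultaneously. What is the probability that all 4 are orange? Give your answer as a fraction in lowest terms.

3/2530

Unordered draws without replacement: count favorable combinations over C(25,4).
Favorable = C(6,4) · C(5,0) · C(9,0) · C(5,0) = 15; total = C(25,4) = 12650.
P = 15/12650 = 3/2530 ≈ 0.0012.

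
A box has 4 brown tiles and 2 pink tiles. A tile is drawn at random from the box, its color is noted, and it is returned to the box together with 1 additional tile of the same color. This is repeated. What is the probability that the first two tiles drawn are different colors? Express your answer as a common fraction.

Either brown then pink, or pink then brown; after the first draw the total is 7.
P = (4/6)·(2/7) + (2/6)·(4/7) = 8/21 ≈ 0.3810.

8/21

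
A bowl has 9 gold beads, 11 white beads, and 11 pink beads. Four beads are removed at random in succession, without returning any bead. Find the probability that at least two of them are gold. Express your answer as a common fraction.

Sum the hypergeometric tail for j = 2,…,4 gold beads.
Favorable = C(9,2)·C(22,2) + C(9,3)·C(22,1) + C(9,4)·C(22,0) = 10290; total = C(31,4) = 31465.
P = 10290/31465 = 294/899 ≈ 0.3270.

294/899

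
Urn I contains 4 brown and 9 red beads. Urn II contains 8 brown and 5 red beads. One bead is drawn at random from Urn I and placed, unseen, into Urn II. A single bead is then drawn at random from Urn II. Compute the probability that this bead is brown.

Condition on how many of the transferred beads are brown (from Urn I: 4 brown of 13; then Urn II has 14 total).
  0 brown: C(4,0)C(9,1)/C(13,1) = 9/13; then P = 8/14
  1 brown: C(4,1)C(9,0)/C(13,1) = 4/13; then P = 9/14
P(brown from Urn II) = 54/91 ≈ 0.5934.

54/91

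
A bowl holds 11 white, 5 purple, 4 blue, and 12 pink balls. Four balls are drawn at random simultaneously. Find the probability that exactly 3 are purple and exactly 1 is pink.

3/899

Unordered draws without replacement: count favorable combinations over C(32,4).
Favorable = C(11,0) · C(5,3) · C(4,0) · C(12,1) = 120; total = C(32,4) = 35960.
P = 120/35960 = 3/899 ≈ 0.0033.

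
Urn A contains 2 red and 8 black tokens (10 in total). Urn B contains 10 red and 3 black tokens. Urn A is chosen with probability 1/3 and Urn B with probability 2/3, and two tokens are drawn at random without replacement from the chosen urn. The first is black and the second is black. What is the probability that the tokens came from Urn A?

P(E | Urn A) = 28/45; P(E | Urn B) = 1/26.
P(E) = 1/3·28/45 + 2/3·1/26 = 409/1755.
By Bayes' rule, P(Urn A | E) = 28/135 / 409/1755 = 364/409 ≈ 0.8900.

364/409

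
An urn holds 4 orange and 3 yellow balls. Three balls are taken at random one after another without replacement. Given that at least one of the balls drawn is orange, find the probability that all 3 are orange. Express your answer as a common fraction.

2/17

P(all 3 orange) = C(4,3)/C(7,3) = 4/35; P(at least one orange) = 1 − C(3,3)/C(7,3) = 34/35.
Since 'all 3 orange' ⊆ 'at least one orange', P(all 3 | at least one) = 4/35 / 34/35 = 2/17 ≈ 0.1176.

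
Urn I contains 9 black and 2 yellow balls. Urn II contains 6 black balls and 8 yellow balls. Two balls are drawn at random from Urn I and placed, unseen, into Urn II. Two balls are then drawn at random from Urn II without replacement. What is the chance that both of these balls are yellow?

567/2200

Condition on how many of the transferred balls are yellow (from Urn I: 2 yellow of 11; then Urn II has 16 total).
  0 yellow: C(2,0)C(9,2)/C(11,2) = 36/55; then P = C(8,2)/C(16,2) = 7/30
  1 yellow: C(2,1)C(9,1)/C(11,2) = 18/55; then P = C(9,2)/C(16,2) = 3/10
  2 yellow: C(2,2)C(9,0)/C(11,2) = 1/55; then P = C(10,2)/C(16,2) = 3/8
P(both yellow) = 567/2200 ≈ 0.2577.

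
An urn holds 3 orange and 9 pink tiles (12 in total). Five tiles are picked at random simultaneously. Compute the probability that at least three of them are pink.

Sum the hypergeometric tail for j = 3,…,5 pink tiles.
Favorable = C(9,3)·C(3,2) + C(9,4)·C(3,1) + C(9,5)·C(3,0) = 756; total = C(12,5) = 792.
P = 756/792 = 21/22 ≈ 0.9545.

21/22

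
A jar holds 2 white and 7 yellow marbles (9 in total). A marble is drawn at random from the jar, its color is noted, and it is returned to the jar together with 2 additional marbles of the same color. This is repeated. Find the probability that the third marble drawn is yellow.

Sum over the four possibilities for the first two draws (yellow/not-yellow each), tracking how the yellow count and total change by +2 per draw.
P(third is yellow) = 7/9 ≈ 0.7778. (In a Pólya urn every draw has the same marginal probability 7/9.)

7/9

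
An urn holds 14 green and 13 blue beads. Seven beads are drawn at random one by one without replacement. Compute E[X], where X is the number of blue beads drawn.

91/27

By linearity of expectation, E[X] = Σ P(draw i is blue); by symmetry each draw (even without replacement) has P(blue) = 13/27.
E[X] = 7 · 13/27 = 91/27 ≈ 3.3704.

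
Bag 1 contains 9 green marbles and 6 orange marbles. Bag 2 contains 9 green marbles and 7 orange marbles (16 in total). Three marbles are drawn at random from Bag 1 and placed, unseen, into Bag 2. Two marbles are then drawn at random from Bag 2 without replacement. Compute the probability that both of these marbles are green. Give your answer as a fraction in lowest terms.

207/665

Condition on how many of the transferred marbles are green (from Bag 1: 9 green of 15; then Bag 2 has 19 total).
  0 green: C(9,0)C(6,3)/C(15,3) = 4/91; then P = C(9,2)/C(19,2) = 4/19
  1 green: C(9,1)C(6,2)/C(15,3) = 27/91; then P = C(10,2)/C(19,2) = 5/19
  2 green: C(9,2)C(6,1)/C(15,3) = 216/455; then P = C(11,2)/C(19,2) = 55/171
  3 green: C(9,3)C(6,0)/C(15,3) = 12/65; then P = C(12,2)/C(19,2) = 22/57
P(both green) = 207/665 ≈ 0.3113.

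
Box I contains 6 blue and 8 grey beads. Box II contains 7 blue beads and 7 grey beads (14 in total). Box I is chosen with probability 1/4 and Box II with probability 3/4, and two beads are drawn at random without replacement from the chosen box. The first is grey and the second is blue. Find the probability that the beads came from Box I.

P(E | Box I) = 24/91; P(E | Box II) = 7/26.
P(E) = 1/4·24/91 + 3/4·7/26 = 15/56.
By Bayes' rule, P(Box I | E) = 6/91 / 15/56 = 16/65 ≈ 0.2462.

16/65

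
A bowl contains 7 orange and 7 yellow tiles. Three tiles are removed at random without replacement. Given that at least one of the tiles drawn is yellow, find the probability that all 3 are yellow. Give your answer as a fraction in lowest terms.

P(all 3 yellow) = C(7,3)/C(14,3) = 5/52; P(at least one yellow) = 1 − C(7,3)/C(14,3) = 47/52.
Since 'all 3 yellow' ⊆ 'at least one yellow', P(all 3 | at least one) = 5/52 / 47/52 = 5/47 ≈ 0.1064.

5/47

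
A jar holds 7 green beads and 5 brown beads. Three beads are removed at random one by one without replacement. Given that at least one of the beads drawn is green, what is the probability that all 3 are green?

1/6

P(all 3 green) = C(7,3)/C(12,3) = 7/44; P(at least one green) = 1 − C(5,3)/C(12,3) = 21/22.
Since 'all 3 green' ⊆ 'at least one green', P(all 3 | at least one) = 7/44 / 21/22 = 1/6 ≈ 0.1667.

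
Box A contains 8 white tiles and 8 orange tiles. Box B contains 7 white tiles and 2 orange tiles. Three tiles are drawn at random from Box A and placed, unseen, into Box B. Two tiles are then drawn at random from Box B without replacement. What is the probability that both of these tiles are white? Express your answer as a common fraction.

Condition on how many of the transferred tiles are white (from Box A: 8 white of 16; then Box B has 12 total).
  0 white: C(8,0)C(8,3)/C(16,3) = 1/10; then P = C(7,2)/C(12,2) = 7/22
  1 white: C(8,1)C(8,2)/C(16,3) = 2/5; then P = C(8,2)/C(12,2) = 14/33
  2 white: C(8,2)C(8,1)/C(16,3) = 2/5; then P = C(9,2)/C(12,2) = 6/11
  3 white: C(8,3)C(8,0)/C(16,3) = 1/10; then P = C(10,2)/C(12,2) = 15/22
P(both white) = 161/330 ≈ 0.4879.

161/330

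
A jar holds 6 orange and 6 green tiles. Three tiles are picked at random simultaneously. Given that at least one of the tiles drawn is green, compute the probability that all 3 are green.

P(all 3 green) = C(6,3)/C(12,3) = 1/11; P(at least one green) = 1 − C(6,3)/C(12,3) = 10/11.
Since 'all 3 green' ⊆ 'at least one green', P(all 3 | at least one) = 1/11 / 10/11 = 1/10 ≈ 0.1000.

1/10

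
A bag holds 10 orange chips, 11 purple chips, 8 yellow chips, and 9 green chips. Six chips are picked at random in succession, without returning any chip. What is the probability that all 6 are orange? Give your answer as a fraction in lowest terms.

10/131461

Unordered draws without replacement: count favorable combinations over C(38,6).
Favorable = C(10,6) · C(11,0) · C(8,0) · C(9,0) = 210; total = C(38,6) = 2760681.
P = 210/2760681 = 10/131461 ≈ 0.0001.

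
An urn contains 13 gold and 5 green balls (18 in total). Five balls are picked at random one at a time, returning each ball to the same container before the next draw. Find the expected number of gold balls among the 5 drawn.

By linearity of expectation, E[X] = Σ P(draw i is gold); each independent draw has P(gold) = 13/18.
E[X] = 5 · 13/18 = 65/18 ≈ 3.6111.

65/18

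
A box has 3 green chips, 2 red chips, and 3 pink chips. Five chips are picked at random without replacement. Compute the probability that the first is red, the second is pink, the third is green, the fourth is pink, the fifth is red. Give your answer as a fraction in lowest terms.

3/560

Multiply the conditional probability of each draw in order, without replacement, so each draw removes one from its color and from the total.
P = (2/8) · (3/7) · (3/6) · (2/5) · (1/4) = 3/560 ≈ 0.0054.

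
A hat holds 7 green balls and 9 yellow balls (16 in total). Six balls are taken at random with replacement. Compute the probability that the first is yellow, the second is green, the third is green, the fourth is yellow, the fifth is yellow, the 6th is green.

250047/16777216

Multiply the conditional probability of each draw in order, with replacement (the composition resets each draw).
P = (9/16) · (7/16) · (7/16) · (9/16) · (9/16) · (7/16) = 250047/16777216 ≈ 0.0149.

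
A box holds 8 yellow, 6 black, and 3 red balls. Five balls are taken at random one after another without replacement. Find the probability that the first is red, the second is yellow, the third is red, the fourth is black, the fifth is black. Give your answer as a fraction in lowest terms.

Multiply the conditional probability of each draw in order, without replacement, so each draw removes one from its color and from the total.
P = (3/17) · (8/16) · (2/15) · (6/14) · (5/13) = 3/1547 ≈ 0.0019.

3/1547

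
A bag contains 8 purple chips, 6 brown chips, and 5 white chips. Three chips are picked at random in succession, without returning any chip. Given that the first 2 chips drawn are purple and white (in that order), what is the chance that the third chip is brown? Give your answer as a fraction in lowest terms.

6/17

After removing 1 purple, 1 white, the bag has 6 brown out of 17 remaining.
P(third is brown | given) = 6/17 ≈ 0.3529.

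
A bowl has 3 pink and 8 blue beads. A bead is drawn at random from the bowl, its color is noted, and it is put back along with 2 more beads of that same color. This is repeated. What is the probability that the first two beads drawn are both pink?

15/143

After a pink draw the bowl holds 5 pink out of 13.
P = (3/11)·(5/13) = 15/143 ≈ 0.1049.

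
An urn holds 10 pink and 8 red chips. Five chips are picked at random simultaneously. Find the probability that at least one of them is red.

Use the complement: P(at least one red) = 1 − P(no red).
P(none) = C(10,5)/C(18,5) = 252/8568.
So P = 1 − 252/8568 = 33/34 ≈ 0.9706.

33/34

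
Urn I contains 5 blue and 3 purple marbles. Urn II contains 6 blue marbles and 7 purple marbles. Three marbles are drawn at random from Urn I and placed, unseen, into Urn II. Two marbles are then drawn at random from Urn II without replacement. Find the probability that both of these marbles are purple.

109/448

Condition on how many of the transferred marbles are purple (from Urn I: 3 purple of 8; then Urn II has 16 total).
  0 purple: C(3,0)C(5,3)/C(8,3) = 5/28; then P = C(7,2)/C(16,2) = 7/40
  1 purple: C(3,1)C(5,2)/C(8,3) = 15/28; then P = C(8,2)/C(16,2) = 7/30
  2 purple: C(3,2)C(5,1)/C(8,3) = 15/56; then P = C(9,2)/C(16,2) = 3/10
  3 purple: C(3,3)C(5,0)/C(8,3) = 1/56; then P = C(10,2)/C(16,2) = 3/8
P(both purple) = 109/448 ≈ 0.2433.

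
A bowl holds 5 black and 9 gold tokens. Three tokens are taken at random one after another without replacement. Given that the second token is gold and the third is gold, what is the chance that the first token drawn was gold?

7/12

P(first=gold and the second token is gold and the third is gold) = (9/14)·(8/13)·(7/12) = 3/13.
P(E) = Σ over first color = 15/91 + 3/13 = 36/91.
By Bayes, P(first=gold | E) = 3/13 / 36/91 = 7/12 ≈ 0.5833.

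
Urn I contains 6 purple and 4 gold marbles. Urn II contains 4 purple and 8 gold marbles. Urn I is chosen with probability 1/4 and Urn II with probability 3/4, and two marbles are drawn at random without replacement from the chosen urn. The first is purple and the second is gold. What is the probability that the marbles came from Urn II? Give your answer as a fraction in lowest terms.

30/41

P(E | Urn I) = 4/15; P(E | Urn II) = 8/33.
P(E) = 1/4·4/15 + 3/4·8/33 = 41/165.
By Bayes' rule, P(Urn II | E) = 2/11 / 41/165 = 30/41 ≈ 0.7317.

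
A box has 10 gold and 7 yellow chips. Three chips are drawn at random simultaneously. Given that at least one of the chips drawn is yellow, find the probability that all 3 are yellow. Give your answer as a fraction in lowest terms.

1/16

P(all 3 yellow) = C(7,3)/C(17,3) = 7/136; P(at least one yellow) = 1 − C(10,3)/C(17,3) = 14/17.
Since 'all 3 yellow' ⊆ 'at least one yellow', P(all 3 | at least one) = 7/136 / 14/17 = 1/16 ≈ 0.0625.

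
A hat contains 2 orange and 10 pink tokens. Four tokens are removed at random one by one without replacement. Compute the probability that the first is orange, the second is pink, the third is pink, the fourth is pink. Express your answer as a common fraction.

4/33

Multiply the conditional probability of each draw in order, without replacement, so each draw removes one from its color and from the total.
P = (2/12) · (10/11) · (9/10) · (8/9) = 4/33 ≈ 0.1212.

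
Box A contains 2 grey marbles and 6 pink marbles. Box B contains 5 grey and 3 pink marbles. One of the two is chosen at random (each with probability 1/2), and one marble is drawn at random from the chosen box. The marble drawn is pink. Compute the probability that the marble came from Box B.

P(pink | Box A) = 3/4; P(pink | Box B) = 3/8.
P(pink) = 1/2·3/4 + 1/2·3/8 = 9/16.
By Bayes' rule, P(Box B | pink) = 3/16 / 9/16 = 1/3 ≈ 0.3333.

1/3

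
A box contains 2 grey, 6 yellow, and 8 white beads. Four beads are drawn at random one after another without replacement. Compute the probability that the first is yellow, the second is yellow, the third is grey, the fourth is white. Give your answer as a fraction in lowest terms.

Multiply the conditional probability of each draw in order, without replacement, so each draw removes one from its color and from the total.
P = (6/16) · (5/15) · (2/14) · (8/13) = 1/91 ≈ 0.0110.

1/91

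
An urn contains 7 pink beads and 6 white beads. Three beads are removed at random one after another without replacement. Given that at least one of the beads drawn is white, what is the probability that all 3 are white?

P(all 3 white) = C(6,3)/C(13,3) = 10/143; P(at least one white) = 1 − C(7,3)/C(13,3) = 251/286.
Since 'all 3 white' ⊆ 'at least one white', P(all 3 | at least one) = 10/143 / 251/286 = 20/251 ≈ 0.0797.

20/251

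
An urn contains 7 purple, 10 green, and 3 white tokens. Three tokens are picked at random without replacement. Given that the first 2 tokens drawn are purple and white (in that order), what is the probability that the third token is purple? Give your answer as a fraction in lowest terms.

1/3

After removing 1 purple, 1 white, the urn has 6 purple out of 18 remaining.
P(third is purple | given) = 6/18 = 1/3 ≈ 0.3333.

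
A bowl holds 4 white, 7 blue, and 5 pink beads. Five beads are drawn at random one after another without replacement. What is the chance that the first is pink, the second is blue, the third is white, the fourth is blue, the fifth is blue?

5/624

Multiply the conditional probability of each draw in order, without replacement, so each draw removes one from its color and from the total.
P = (5/16) · (7/15) · (4/14) · (6/13) · (5/12) = 5/624 ≈ 0.0080.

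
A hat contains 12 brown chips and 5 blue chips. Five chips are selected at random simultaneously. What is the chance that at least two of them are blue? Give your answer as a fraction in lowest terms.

2921/6188

Sum the hypergeometric tail for j = 2,…,5 blue chips.
Favorable = C(5,2)·C(12,3) + C(5,3)·C(12,2) + C(5,4)·C(12,1) + C(5,5)·C(12,0) = 2921; total = C(17,5) = 6188.
P = 2921/6188 = 2921/6188 ≈ 0.4720.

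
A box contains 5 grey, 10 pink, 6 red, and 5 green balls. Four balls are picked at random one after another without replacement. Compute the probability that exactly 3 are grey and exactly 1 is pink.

Unordered draws without replacement: count favorable combinations over C(26,4).
Favorable = C(5,3) · C(10,1) · C(6,0) · C(5,0) = 100; total = C(26,4) = 14950.
P = 100/14950 = 2/299 ≈ 0.0067.

2/299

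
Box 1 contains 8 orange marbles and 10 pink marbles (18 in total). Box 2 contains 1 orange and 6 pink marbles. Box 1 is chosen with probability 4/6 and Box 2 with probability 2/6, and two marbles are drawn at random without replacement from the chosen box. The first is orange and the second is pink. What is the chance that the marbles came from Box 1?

P(E | Box 1) = 40/153; P(E | Box 2) = 1/7.
P(E) = 2/3·40/153 + 1/3·1/7 = 713/3213.
By Bayes' rule, P(Box 1 | E) = 80/459 / 713/3213 = 560/713 ≈ 0.7854.

560/713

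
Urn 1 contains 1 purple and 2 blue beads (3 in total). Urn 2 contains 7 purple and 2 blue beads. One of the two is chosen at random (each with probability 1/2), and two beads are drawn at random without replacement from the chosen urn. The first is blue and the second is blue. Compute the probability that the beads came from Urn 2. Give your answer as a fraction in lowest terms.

1/13

P(E | Urn 1) = 1/3; P(E | Urn 2) = 1/36.
P(E) = 1/2·1/3 + 1/2·1/36 = 13/72.
By Bayes' rule, P(Urn 2 | E) = 1/72 / 13/72 = 1/13 ≈ 0.0769.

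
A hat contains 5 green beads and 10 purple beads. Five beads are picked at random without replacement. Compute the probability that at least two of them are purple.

Sum the hypergeometric tail for j = 2,…,5 purple beads.
Favorable = C(10,2)·C(5,3) + C(10,3)·C(5,2) + C(10,4)·C(5,1) + C(10,5)·C(5,0) = 2952; total = C(15,5) = 3003.
P = 2952/3003 = 984/1001 ≈ 0.9830.

984/1001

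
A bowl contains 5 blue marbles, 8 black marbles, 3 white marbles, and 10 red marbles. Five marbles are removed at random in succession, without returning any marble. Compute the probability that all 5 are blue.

1/65780

Unordered draws without replacement: count favorable combinations over C(26,5).
Favorable = C(5,5) · C(8,0) · C(3,0) · C(10,0) = 1; total = C(26,5) = 65780.
P = 1/65780 = 1/65780 ≈ 0.0000.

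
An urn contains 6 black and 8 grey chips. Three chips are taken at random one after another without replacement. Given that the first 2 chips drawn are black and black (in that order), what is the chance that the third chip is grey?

2/3

After removing 2 black, the urn has 8 grey out of 12 remaining.
P(third is grey | given) = 8/12 = 2/3 ≈ 0.6667.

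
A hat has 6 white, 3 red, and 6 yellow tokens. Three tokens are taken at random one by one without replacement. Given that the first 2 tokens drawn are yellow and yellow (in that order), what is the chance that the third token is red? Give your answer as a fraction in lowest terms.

After removing 2 yellow, the hat has 3 red out of 13 remaining.
P(third is red | given) = 3/13 ≈ 0.2308.

3/13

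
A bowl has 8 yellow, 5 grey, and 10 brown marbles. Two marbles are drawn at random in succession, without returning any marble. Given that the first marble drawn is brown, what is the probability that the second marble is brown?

9/22

After removing 1 brown, the bowl has 9 brown out of 22 remaining.
P(second is brown | given) = 9/22 ≈ 0.4091.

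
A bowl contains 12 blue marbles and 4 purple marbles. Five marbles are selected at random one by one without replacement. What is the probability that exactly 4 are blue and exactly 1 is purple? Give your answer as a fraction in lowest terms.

Unordered draws without replacement: count favorable combinations over C(16,5).
Favorable = C(12,4) · C(4,1) = 1980; total = C(16,5) = 4368.
P = 1980/4368 = 165/364 ≈ 0.4533.

165/364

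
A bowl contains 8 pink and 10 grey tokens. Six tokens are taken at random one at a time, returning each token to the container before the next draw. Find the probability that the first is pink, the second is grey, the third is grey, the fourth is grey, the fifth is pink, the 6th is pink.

Multiply the conditional probability of each draw in order, with replacement (the composition resets each draw).
P = (8/18) · (10/18) · (10/18) · (10/18) · (8/18) · (8/18) = 8000/531441 ≈ 0.0151.

8000/531441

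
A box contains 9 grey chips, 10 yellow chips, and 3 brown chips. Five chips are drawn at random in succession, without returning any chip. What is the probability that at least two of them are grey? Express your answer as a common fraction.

Sum the hypergeometric tail for j = 2,…,5 grey chips.
Favorable = C(9,2)·C(13,3) + C(9,3)·C(13,2) + C(9,4)·C(13,1) + C(9,5)·C(13,0) = 18612; total = C(22,5) = 26334.
P = 18612/26334 = 94/133 ≈ 0.7068.

94/133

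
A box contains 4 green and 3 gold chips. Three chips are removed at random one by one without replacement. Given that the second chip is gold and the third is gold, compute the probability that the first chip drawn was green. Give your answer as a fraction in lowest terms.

P(first=green and the second chip is gold and the third is gold) = (4/7)·(3/6)·(2/5) = 4/35.
P(E) = Σ over first color = 4/35 + 1/35 = 1/7.
By Bayes, P(first=green | E) = 4/35 / 1/7 = 4/5 ≈ 0.8000.

4/5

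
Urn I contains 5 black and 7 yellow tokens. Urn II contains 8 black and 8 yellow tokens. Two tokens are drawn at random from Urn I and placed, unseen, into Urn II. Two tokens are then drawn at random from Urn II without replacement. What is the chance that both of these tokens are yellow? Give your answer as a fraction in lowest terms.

2485/10098

Condition on how many of the transferred tokens are yellow (from Urn I: 7 yellow of 12; then Urn II has 18 total).
  0 yellow: C(7,0)C(5,2)/C(12,2) = 5/33; then P = C(8,2)/C(18,2) = 28/153
  1 yellow: C(7,1)C(5,1)/C(12,2) = 35/66; then P = C(9,2)/C(18,2) = 4/17
  2 yellow: C(7,2)C(5,0)/C(12,2) = 7/22; then P = C(10,2)/C(18,2) = 5/17
P(both yellow) = 2485/10098 ≈ 0.2461.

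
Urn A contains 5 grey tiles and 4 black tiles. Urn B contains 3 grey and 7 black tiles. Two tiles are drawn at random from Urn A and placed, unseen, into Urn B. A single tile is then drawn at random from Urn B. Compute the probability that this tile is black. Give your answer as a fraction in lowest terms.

Condition on how many of the transferred tiles are black (from Urn A: 4 black of 9; then Urn B has 12 total).
  0 black: C(4,0)C(5,2)/C(9,2) = 5/18; then P = 7/12
  1 black: C(4,1)C(5,1)/C(9,2) = 5/9; then P = 8/12
  2 black: C(4,2)C(5,0)/C(9,2) = 1/6; then P = 9/12
P(black from Urn B) = 71/108 ≈ 0.6574.

71/108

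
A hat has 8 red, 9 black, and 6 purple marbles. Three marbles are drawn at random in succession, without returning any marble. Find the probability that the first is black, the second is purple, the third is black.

72/1771

Multiply the conditional probability of each draw in order, without replacement, so each draw removes one from its color and from the total.
P = (9/23) · (6/22) · (8/21) = 72/1771 ≈ 0.0407.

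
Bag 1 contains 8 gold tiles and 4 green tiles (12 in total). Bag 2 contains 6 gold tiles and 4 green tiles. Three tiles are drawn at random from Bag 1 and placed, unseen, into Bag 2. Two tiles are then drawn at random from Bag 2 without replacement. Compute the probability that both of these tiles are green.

113/858

Condition on how many of the transferred tiles are green (from Bag 1: 4 green of 12; then Bag 2 has 13 total).
  0 green: C(4,0)C(8,3)/C(12,3) = 14/55; then P = C(4,2)/C(13,2) = 1/13
  1 green: C(4,1)C(8,2)/C(12,3) = 28/55; then P = C(5,2)/C(13,2) = 5/39
  2 green: C(4,2)C(8,1)/C(12,3) = 12/55; then P = C(6,2)/C(13,2) = 5/26
  3 green: C(4,3)C(8,0)/C(12,3) = 1/55; then P = C(7,2)/C(13,2) = 7/26
P(both green) = 113/858 ≈ 0.1317.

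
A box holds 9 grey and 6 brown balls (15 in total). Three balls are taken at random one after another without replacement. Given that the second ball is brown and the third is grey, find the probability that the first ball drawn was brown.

5/13

P(first=brown and the second ball is brown and the third is grey) = (6/15)·(5/14)·(9/13) = 9/91.
P(E) = Σ over first color = 72/455 + 9/91 = 9/35.
By Bayes, P(first=brown | E) = 9/91 / 9/35 = 5/13 ≈ 0.3846.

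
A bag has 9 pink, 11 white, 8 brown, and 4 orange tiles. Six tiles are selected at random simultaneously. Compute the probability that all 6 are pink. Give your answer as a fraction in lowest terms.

Unordered draws without replacement: count favorable combinations over C(32,6).
Favorable = C(9,6) · C(11,0) · C(8,0) · C(4,0) = 84; total = C(32,6) = 906192.
P = 84/906192 = 1/10788 ≈ 0.0001.

1/10788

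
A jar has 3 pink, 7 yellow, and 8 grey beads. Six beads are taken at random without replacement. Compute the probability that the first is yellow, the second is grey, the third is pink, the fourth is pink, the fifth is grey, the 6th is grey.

Multiply the conditional probability of each draw in order, without replacement, so each draw removes one from its color and from the total.
P = (7/18) · (8/17) · (3/16) · (2/15) · (7/14) · (6/13) = 7/6630 ≈ 0.0011.

7/6630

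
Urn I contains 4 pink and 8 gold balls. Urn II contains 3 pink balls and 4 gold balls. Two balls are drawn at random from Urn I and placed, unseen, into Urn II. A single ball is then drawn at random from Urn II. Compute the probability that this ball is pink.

11/27

Condition on how many of the transferred balls are pink (from Urn I: 4 pink of 12; then Urn II has 9 total).
  0 pink: C(4,0)C(8,2)/C(12,2) = 14/33; then P = 3/9
  1 pink: C(4,1)C(8,1)/C(12,2) = 16/33; then P = 4/9
  2 pink: C(4,2)C(8,0)/C(12,2) = 1/11; then P = 5/9
P(pink from Urn II) = 11/27 ≈ 0.4074.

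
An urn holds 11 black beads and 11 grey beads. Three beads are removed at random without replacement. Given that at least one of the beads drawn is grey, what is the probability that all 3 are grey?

3/25

P(all 3 grey) = C(11,3)/C(22,3) = 3/28; P(at least one grey) = 1 − C(11,3)/C(22,3) = 25/28.
Since 'all 3 grey' ⊆ 'at least one grey', P(all 3 | at least one) = 3/28 / 25/28 = 3/25 ≈ 0.1200.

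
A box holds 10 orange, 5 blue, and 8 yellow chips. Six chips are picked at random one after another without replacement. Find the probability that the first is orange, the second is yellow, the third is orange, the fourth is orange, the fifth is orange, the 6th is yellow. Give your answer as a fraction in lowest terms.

56/14421

Multiply the conditional probability of each draw in order, without replacement, so each draw removes one from its color and from the total.
P = (10/23) · (8/22) · (9/21) · (8/20) · (7/19) · (7/18) = 56/14421 ≈ 0.0039.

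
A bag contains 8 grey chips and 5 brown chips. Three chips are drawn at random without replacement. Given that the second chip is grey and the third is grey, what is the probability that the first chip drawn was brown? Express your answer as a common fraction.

5/11

P(first=brown and the second chip is grey and the third is grey) = (5/13)·(8/12)·(7/11) = 70/429.
P(E) = Σ over first color = 28/143 + 70/429 = 14/39.
By Bayes, P(first=brown | E) = 70/429 / 14/39 = 5/11 ≈ 0.4545.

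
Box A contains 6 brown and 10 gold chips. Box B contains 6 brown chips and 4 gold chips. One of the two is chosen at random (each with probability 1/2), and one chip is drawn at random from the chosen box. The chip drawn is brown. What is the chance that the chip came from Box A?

P(brown | Box A) = 3/8; P(brown | Box B) = 3/5.
P(brown) = 1/2·3/8 + 1/2·3/5 = 39/80.
By Bayes' rule, P(Box A | brown) = 3/16 / 39/80 = 5/13 ≈ 0.3846.

5/13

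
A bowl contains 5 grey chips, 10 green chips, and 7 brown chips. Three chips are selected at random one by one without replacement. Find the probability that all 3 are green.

Unordered draws without replacement: count favorable combinations over C(22,3).
Favorable = C(5,0) · C(10,3) · C(7,0) = 120; total = C(22,3) = 1540.
P = 120/1540 = 6/77 ≈ 0.0779.

6/77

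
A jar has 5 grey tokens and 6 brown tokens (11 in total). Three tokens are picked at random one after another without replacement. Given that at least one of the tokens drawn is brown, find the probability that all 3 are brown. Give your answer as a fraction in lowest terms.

4/31

P(all 3 brown) = C(6,3)/C(11,3) = 4/33; P(at least one brown) = 1 − C(5,3)/C(11,3) = 31/33.
Since 'all 3 brown' ⊆ 'at least one brown', P(all 3 | at least one) = 4/33 / 31/33 = 4/31 ≈ 0.1290.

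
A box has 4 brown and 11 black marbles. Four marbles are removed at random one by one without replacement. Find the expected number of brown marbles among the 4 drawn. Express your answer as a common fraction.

16/15

By linearity of expectation, E[X] = Σ P(draw i is brown); by symmetry each draw (even without replacement) has P(brown) = 4/15.
E[X] = 4 · 4/15 = 16/15 ≈ 1.0667.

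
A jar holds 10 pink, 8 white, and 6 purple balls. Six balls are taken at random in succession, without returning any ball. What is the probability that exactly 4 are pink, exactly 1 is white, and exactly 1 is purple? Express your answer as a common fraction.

Unordered draws without replacement: count favorable combinations over C(24,6).
Favorable = C(10,4) · C(8,1) · C(6,1) = 10080; total = C(24,6) = 134596.
P = 10080/134596 = 360/4807 ≈ 0.0749.

360/4807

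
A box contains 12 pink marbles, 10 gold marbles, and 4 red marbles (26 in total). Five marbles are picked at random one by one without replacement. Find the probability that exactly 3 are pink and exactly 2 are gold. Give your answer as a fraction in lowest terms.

Unordered draws without replacement: count favorable combinations over C(26,5).
Favorable = C(12,3) · C(10,2) · C(4,0) = 9900; total = C(26,5) = 65780.
P = 9900/65780 = 45/299 ≈ 0.1505.

45/299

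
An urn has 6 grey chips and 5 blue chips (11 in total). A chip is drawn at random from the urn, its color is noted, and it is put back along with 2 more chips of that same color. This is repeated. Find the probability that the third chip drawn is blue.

5/11

Sum over the four possibilities for the first two draws (blue/not-blue each), tracking how the blue count and total change by +2 per draw.
P(third is blue) = 5/11 ≈ 0.4545. (In a Pólya urn every draw has the same marginal probability 5/11.)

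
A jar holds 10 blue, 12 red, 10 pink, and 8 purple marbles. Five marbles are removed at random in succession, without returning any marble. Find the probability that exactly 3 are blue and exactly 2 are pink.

75/9139

Unordered draws without replacement: count favorable combinations over C(40,5).
Favorable = C(10,3) · C(12,0) · C(10,2) · C(8,0) = 5400; total = C(40,5) = 658008.
P = 5400/658008 = 75/9139 ≈ 0.0082.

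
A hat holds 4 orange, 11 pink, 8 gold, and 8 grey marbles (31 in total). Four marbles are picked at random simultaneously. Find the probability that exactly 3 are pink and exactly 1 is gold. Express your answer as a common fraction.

Unordered draws without replacement: count favorable combinations over C(31,4).
Favorable = C(4,0) · C(11,3) · C(8,1) · C(8,0) = 1320; total = C(31,4) = 31465.
P = 1320/31465 = 264/6293 ≈ 0.0420.

264/6293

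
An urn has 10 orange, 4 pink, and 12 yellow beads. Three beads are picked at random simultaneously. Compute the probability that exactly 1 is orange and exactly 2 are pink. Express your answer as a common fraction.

3/130

Unordered draws without replacement: count favorable combinations over C(26,3).
Favorable = C(10,1) · C(4,2) · C(12,0) = 60; total = C(26,3) = 2600.
P = 60/2600 = 3/130 ≈ 0.0231.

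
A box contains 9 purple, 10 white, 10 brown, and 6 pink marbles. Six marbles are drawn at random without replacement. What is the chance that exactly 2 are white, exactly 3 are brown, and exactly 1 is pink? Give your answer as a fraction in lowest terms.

810/40579

Unordered draws without replacement: count favorable combinations over C(35,6).
Favorable = C(9,0) · C(10,2) · C(10,3) · C(6,1) = 32400; total = C(35,6) = 1623160.
P = 32400/1623160 = 810/40579 ≈ 0.0200.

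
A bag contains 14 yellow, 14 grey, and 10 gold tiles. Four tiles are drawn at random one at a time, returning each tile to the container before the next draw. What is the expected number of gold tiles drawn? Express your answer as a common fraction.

By linearity of expectation, E[X] = Σ P(draw i is gold); each independent draw has P(gold) = 10/38.
E[X] = 4 · 10/38 = 20/19 ≈ 1.0526.

20/19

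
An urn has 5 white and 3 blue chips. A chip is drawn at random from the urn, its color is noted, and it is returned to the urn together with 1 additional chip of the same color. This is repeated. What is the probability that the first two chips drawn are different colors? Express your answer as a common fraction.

Either blue then white, or white then blue; after the first draw the total is 9.
P = (3/8)·(5/9) + (5/8)·(3/9) = 5/12 ≈ 0.4167.

5/12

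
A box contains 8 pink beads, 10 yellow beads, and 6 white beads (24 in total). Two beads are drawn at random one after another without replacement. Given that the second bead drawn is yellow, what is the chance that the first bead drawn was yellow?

P(first=yellow and the second bead drawn is yellow) = (10/24)·(9/23) = 15/92.
P(the second bead drawn is yellow) = Σ over first color = 10/69 + 15/92 + 5/46 = 5/12.
By Bayes, P(first=yellow | the second bead drawn is yellow) = 15/92 / 5/12 = 9/23 ≈ 0.3913.

9/23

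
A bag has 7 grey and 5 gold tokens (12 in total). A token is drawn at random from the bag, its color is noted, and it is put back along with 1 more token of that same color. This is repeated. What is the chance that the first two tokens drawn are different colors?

35/78

Either gold then grey, or grey then gold; after the first draw the total is 13.
P = (5/12)·(7/13) + (7/12)·(5/13) = 35/78 ≈ 0.4487.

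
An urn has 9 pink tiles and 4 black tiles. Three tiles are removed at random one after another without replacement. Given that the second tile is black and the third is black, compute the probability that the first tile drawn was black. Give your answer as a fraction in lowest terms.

P(first=black and the second tile is black and the third is black) = (4/13)·(3/12)·(2/11) = 2/143.
P(E) = Σ over first color = 9/143 + 2/143 = 1/13.
By Bayes, P(first=black | E) = 2/143 / 1/13 = 2/11 ≈ 0.1818.

2/11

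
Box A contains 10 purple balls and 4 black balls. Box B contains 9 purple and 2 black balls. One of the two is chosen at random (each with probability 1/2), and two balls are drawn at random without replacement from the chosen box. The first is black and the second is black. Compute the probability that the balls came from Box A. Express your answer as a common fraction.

P(E | Box A) = 6/91; P(E | Box B) = 1/55.
P(E) = 1/2·6/91 + 1/2·1/55 = 421/10010.
By Bayes' rule, P(Box A | E) = 3/91 / 421/10010 = 330/421 ≈ 0.7838.

330/421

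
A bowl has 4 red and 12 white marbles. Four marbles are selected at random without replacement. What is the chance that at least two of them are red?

89/364

Sum the hypergeometric tail for j = 2,…,4 red marbles.
Favorable = C(4,2)·C(12,2) + C(4,3)·C(12,1) + C(4,4)·C(12,0) = 445; total = C(16,4) = 1820.
P = 445/1820 = 89/364 ≈ 0.2445.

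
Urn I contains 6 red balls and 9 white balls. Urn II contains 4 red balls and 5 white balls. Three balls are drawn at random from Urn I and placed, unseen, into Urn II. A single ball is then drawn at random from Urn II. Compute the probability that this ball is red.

Condition on how many of the transferred balls are red (from Urn I: 6 red of 15; then Urn II has 12 total).
  0 red: C(6,0)C(9,3)/C(15,3) = 12/65; then P = 4/12
  1 red: C(6,1)C(9,2)/C(15,3) = 216/455; then P = 5/12
  2 red: C(6,2)C(9,1)/C(15,3) = 27/91; then P = 6/12
  3 red: C(6,3)C(9,0)/C(15,3) = 4/91; then P = 7/12
P(red from Urn II) = 13/30 ≈ 0.4333.

13/30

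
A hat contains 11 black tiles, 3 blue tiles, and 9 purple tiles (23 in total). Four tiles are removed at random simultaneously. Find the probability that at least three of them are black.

6/23

Sum the hypergeometric tail for j = 3,…,4 black tiles.
Favorable = C(11,3)·C(12,1) + C(11,4)·C(12,0) = 2310; total = C(23,4) = 8855.
P = 2310/8855 = 6/23 ≈ 0.2609.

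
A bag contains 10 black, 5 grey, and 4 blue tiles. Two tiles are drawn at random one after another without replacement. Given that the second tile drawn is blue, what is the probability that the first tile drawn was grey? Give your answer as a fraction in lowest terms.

5/18

P(first=grey and the second tile drawn is blue) = (5/19)·(4/18) = 10/171.
P(the second tile drawn is blue) = Σ over first color = 20/171 + 10/171 + 2/57 = 4/19.
By Bayes, P(first=grey | the second tile drawn is blue) = 10/171 / 4/19 = 5/18 ≈ 0.2778.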